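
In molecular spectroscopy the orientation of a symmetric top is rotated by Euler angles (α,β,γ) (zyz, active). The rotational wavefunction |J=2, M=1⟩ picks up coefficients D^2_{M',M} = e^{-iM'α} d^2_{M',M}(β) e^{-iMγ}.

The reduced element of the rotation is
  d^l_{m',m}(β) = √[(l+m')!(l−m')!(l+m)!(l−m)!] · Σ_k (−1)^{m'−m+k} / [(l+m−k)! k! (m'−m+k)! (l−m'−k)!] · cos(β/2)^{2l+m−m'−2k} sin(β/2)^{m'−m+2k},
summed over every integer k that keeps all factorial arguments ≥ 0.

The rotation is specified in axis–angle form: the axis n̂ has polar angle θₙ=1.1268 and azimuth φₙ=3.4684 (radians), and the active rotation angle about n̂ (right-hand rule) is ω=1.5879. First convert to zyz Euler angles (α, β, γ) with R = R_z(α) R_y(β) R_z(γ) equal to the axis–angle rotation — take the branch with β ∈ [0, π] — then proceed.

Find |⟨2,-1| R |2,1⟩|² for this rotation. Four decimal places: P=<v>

Axis–angle → zyz. n̂ = (sinθₙcosφₙ, sinθₙsinφₙ, cosθₙ) = (-0.855246, -0.289896, +0.429552), ω = 1.5879.
R = I cosω + sinω [n̂]ₓ + (1−cosω) n̂n̂ᵀ gives
  R = [+0.726853, -0.177317, -0.663509; +0.681661, +0.068374, +0.728466; -0.083802, -0.981776, +0.170568]
β = atan2(√(R₁₃²+R₂₃²), R₃₃) = 1.399391; α = atan2(R₂₃, R₁₃) mod 2π = 2.309563; γ = atan2(R₃₂, −R₃₁) mod 2π = 4.797541
First d^2_{-1,1}(β=1.3994), then the phase factors e^{-i(-1)α} and e^{-i(1)γ}:
c=cos(1.399391/2)=0.765038, s=sin(1.399391/2)=0.643985; N=√[1·6·6·1]=6.000000
Admissible k: 2..3 (factorial args all ≥0)
  k=2: (−1)^0·6.0000/(2)·0.7650^2·0.6440^2 = +0.728180
  k=3: (−1)^1·6.0000/(6)·0.7650^0·0.6440^4 = -0.171990
d^2_{-1,1}(1.3994) = +0.728180 -0.171990 = +0.556190
|D^2_{-1,1}|² = |d^2_{-1,1}(β)|² = (+0.556190)² = 0.309348 (the z-rotation phases have unit modulus)

P=0.3093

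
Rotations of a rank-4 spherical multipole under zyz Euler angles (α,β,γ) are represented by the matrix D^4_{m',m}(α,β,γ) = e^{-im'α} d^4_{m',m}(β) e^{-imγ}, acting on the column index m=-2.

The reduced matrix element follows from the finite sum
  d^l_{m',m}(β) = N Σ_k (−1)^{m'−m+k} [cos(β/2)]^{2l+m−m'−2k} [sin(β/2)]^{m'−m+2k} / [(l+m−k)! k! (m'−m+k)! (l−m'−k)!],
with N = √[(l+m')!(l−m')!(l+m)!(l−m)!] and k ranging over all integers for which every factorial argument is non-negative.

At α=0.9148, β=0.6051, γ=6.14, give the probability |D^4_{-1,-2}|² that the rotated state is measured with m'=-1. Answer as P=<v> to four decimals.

P=0.2471

First d^4_{-1,-2}(β=0.6051), then the phase factors e^{-i(-1)α} and e^{-i(-2)γ}:
c=cos(0.605100/2)=0.954580, s=sin(0.605100/2)=0.297955; N=√[6·120·2·720]=1018.233765
Admissible k: 0..2 (factorial args all ≥0)
  k=0: (−1)^1·1018.2338/(240)·0.9546^7·0.2980^1 = -0.913005
  k=1: (−1)^2·1018.2338/(48)·0.9546^5·0.2980^3 = +0.444755
  k=2: (−1)^3·1018.2338/(72)·0.9546^3·0.2980^5 = -0.028887
d^4_{-1,-2}(0.6051) = -0.913005 +0.444755 -0.028887 = -0.497137
|D^4_{-1,-2}|² = |d^4_{-1,-2}(β)|² = (-0.497137)² = 0.247145 (the z-rotation phases have unit modulus)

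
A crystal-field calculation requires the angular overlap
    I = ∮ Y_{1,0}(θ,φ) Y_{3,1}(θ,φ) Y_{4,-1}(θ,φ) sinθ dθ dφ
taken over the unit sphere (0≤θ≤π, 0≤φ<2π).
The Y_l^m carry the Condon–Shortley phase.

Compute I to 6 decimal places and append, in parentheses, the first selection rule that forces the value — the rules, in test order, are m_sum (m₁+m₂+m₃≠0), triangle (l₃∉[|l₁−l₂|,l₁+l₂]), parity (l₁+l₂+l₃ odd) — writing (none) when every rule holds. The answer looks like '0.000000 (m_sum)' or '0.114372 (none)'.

-0.238414 (none)

Rules hold: Σm=0, L=8 even, 2≤4≤4.
N = 3·7·9 = 189
Δ = 0!·2!·6!/9! = 1/252
Racah Σ t=0..0: t=0:+1/36 = 1/36
⇒ 3j(1 3 4; 0 0 0)² = 4/63, sgn +1
Racah Σ t=0..0: t=0:+1/48 = 1/48
⇒ 3j(1 3 4; 0 1 -1)² = 5/84, sgn -1
4πI² = N·(3j₀)²·(3jₘ)² = 5/7
I = -1·√(0.714286/4π) = -0.23841361
No selection rule forces the value: the integral is nonzero (none).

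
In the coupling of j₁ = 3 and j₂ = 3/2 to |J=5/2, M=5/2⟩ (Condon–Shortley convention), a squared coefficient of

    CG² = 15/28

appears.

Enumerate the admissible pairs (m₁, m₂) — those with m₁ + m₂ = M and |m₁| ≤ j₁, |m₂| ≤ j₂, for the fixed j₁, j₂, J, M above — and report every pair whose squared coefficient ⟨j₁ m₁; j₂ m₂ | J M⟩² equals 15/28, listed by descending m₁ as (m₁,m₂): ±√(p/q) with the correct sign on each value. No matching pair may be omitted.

(3,-1/2): +√(15/28)

Admissible pairs with m₁+m₂ = M = 5/2: (1,3/2), (2,1/2), (3,-1/2)
  (m₁,m₂)=(3,-1/2): CG² = 15/28, CG = +√(15/28)   ← matches the target
  (m₁,m₂)=(2,1/2): CG² = 5/14, CG = −√(5/14)
  (m₁,m₂)=(1,3/2): CG² = 3/28, CG = +√(3/28)
Pairs with CG² = 15/28: (3,-1/2): +√(15/28)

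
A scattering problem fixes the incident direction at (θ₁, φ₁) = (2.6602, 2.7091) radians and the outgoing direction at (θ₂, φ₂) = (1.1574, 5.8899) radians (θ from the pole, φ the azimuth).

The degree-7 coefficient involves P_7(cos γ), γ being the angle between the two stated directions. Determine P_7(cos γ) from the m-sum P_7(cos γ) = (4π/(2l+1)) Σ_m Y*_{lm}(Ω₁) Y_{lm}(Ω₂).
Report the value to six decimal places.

0.157781

Expand P_7 via completeness: Σ_{m} conj(Y_{7,m}) at Ω₁ times Y_{7,m} at Ω₂ —
  [-7]  conj(Y_{7,-7})(Ω₁) = 0.00227 + 0.00026j ; Y_{7,-7}(Ω₂) = -0.24994 + 0.10233j ; Δ = -0.00059 + 0.00017j
  [-6]  conj(Y_{7,-6})(Ω₁) = 0.01396 + 0.00849j ; Y_{7,-6}(Ω₂) = -0.31455 + 0.31235j ; Δ = -0.00704 + 0.00169j
  [-5]  conj(Y_{7,-5})(Ω₁) = 0.04012 + 0.05971j ; Y_{7,-5}(Ω₂) = -0.09999 + 0.23942j ; Δ = -0.01831 + 0.00364j
  [-4]  conj(Y_{7,-4})(Ω₁) = 0.03418 + 0.21291j ; Y_{7,-4}(Ω₂) = 0.00044 - 0.18702j ; Δ = 0.03983 - 0.00630j
  [-3]  conj(Y_{7,-3})(Ω₁) = -0.11682 + 0.41670j ; Y_{7,-3}(Ω₂) = -0.12714 - 0.30847j ; Δ = 0.14339 - 0.01694j
  [-2]  conj(Y_{7,-2})(Ω₁) = -0.32477 + 0.38106j ; Y_{7,-2}(Ω₂) = 0.03620 + 0.03628j ; Δ = -0.02558 + 0.00201j
  [-1]  conj(Y_{7,-1})(Ω₁) = -0.09559 + 0.04413j ; Y_{7,-1}(Ω₂) = 0.30784 + 0.12772j ; Δ = -0.03506 + 0.00138j
  [+0]  conj(Y_{7,0})(Ω₁) = 0.43779 + 0.00000j ; Y_{7,0}(Ω₂) = -0.01126 + 0.00000j ; Δ = -0.00493 + 0.00000j
  [+1]  conj(Y_{7,1})(Ω₁) = 0.09559 + 0.04413j ; Y_{7,1}(Ω₂) = -0.30784 + 0.12772j ; Δ = -0.03506 - 0.00138j
  [+2]  conj(Y_{7,2})(Ω₁) = -0.32477 - 0.38106j ; Y_{7,2}(Ω₂) = 0.03620 - 0.03628j ; Δ = -0.02558 - 0.00201j
  [+3]  conj(Y_{7,3})(Ω₁) = 0.11682 + 0.41670j ; Y_{7,3}(Ω₂) = 0.12714 - 0.30847j ; Δ = 0.14339 + 0.01694j
  [+4]  conj(Y_{7,4})(Ω₁) = 0.03418 - 0.21291j ; Y_{7,4}(Ω₂) = 0.00044 + 0.18702j ; Δ = 0.03983 + 0.00630j
  [+5]  conj(Y_{7,5})(Ω₁) = -0.04012 + 0.05971j ; Y_{7,5}(Ω₂) = 0.09999 + 0.23942j ; Δ = -0.01831 - 0.00364j
  [+6]  conj(Y_{7,6})(Ω₁) = 0.01396 - 0.00849j ; Y_{7,6}(Ω₂) = -0.31455 - 0.31235j ; Δ = -0.00704 - 0.00169j
  [+7]  conj(Y_{7,7})(Ω₁) = -0.00227 + 0.00026j ; Y_{7,7}(Ω₂) = 0.24994 + 0.10233j ; Δ = -0.00059 - 0.00017j
Total Σ_m = 0.18834 + 0.00000j. Multiply by 0.837758: 0.15778 + 0.00000j. P_7(cos γ) = 0.157781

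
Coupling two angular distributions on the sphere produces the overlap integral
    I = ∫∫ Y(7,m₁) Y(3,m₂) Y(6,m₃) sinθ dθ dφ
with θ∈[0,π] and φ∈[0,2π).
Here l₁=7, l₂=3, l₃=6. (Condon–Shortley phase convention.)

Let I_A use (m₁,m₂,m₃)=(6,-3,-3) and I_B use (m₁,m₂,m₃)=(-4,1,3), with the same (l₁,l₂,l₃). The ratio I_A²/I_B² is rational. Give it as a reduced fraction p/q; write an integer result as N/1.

Same 7,3,6: normalisation and zero-m 3j drop out of the ratio.
A: Δ: 4! 10! 2! / 17! → 1/2042040; sum: t=0:+1/17418240 = 1/17418240; 3j²(7 3 6; 6 -3 -3) = Δ·Π!·Σ² = 15/952  (sign -1)
B: Δ: 4! 10! 2! / 17! → 1/2042040; sum: t=2:+1/2903040 t=3:−1/483840 t=4:+1/1451520 = -1/967680; 3j²(7 3 6; -4 1 3) = Δ·Π!·Σ² = 81/6188  (sign +1)
I_A²/I_B² = (15/952)/(81/6188) = 65/54

65/54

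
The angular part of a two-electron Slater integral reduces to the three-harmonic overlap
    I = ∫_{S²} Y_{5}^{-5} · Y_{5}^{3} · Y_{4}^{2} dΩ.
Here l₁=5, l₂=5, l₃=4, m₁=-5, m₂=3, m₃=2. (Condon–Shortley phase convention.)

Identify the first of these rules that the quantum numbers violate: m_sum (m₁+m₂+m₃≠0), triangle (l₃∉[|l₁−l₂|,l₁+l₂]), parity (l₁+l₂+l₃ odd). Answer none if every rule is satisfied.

none

azimuthal sum: -5 + 3 + 2 = 0  ✓
0 ≤ 4 ≤ 10 (triangle on l)  ✓
L = 5 + 5 + 4 = 14 (even)  ✓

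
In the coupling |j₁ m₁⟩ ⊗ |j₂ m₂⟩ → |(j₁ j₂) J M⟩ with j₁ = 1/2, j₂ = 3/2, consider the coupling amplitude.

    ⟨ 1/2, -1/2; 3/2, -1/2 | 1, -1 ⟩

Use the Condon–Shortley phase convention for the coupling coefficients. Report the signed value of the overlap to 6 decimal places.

-0.500000

√[3·1!0!2!/4! · 0!1!1!2!0!2!] = √(1)
  +(−1)^1/∏(1,0,0,0,0,2)! = -1/2  (running -1/2)
⟨..|..⟩ = √(1)·(-1/2) = -0.500000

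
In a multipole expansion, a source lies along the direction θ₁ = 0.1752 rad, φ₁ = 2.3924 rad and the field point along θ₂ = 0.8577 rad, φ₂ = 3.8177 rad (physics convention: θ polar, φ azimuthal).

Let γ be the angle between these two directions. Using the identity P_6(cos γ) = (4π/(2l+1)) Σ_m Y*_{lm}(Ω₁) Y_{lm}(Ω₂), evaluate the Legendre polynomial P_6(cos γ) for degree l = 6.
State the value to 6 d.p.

Term-by-term m-sum for l=6 (normalisation 4π/13 = 0.966644):
  [-6]  conj(Y_{6,-6})(Ω₁) = -0.00000 + 0.00001j ; Y_{6,-6}(Ω₂) = -0.05514 + 0.07168j ; Δ = -0.00000 - 0.00000j
  [-5]  conj(Y_{6,-5})(Ω₁) = 0.00022 - 0.00015j ; Y_{6,-5}(Ω₂) = 0.26326 - 0.06413j ; Δ = 0.00005 - 0.00005j
  [-4]  conj(Y_{6,-4})(Ω₁) = -0.00315 - 0.00046j ; Y_{6,-4}(Ω₂) = -0.39215 - 0.18326j ; Δ = 0.00115 + 0.00076j
  [-3]  conj(Y_{6,-3})(Ω₁) = 0.01631 + 0.02030j ; Y_{6,-3}(Ω₂) = 0.13906 + 0.28242j ; Δ = -0.00347 + 0.00743j
  [-2]  conj(Y_{6,-2})(Ω₁) = 0.01043 - 0.14382j ; Y_{6,-2}(Ω₂) = -0.02664 + 0.11994j ; Δ = 0.01697 + 0.00508j
  [-1]  conj(Y_{6,-1})(Ω₁) = -0.35916 + 0.33405j ; Y_{6,-1}(Ω₂) = 0.28537 - 0.22894j ; Δ = -0.02602 + 0.17755j
  [+0]  conj(Y_{6,0})(Ω₁) = 0.71441 + 0.00000j ; Y_{6,0}(Ω₂) = 0.02225 + 0.00000j ; Δ = 0.01589 + 0.00000j
  [+1]  conj(Y_{6,1})(Ω₁) = 0.35916 + 0.33405j ; Y_{6,1}(Ω₂) = -0.28537 - 0.22894j ; Δ = -0.02602 - 0.17755j
  [+2]  conj(Y_{6,2})(Ω₁) = 0.01043 + 0.14382j ; Y_{6,2}(Ω₂) = -0.02664 - 0.11994j ; Δ = 0.01697 - 0.00508j
  [+3]  conj(Y_{6,3})(Ω₁) = -0.01631 + 0.02030j ; Y_{6,3}(Ω₂) = -0.13906 + 0.28242j ; Δ = -0.00347 - 0.00743j
  [+4]  conj(Y_{6,4})(Ω₁) = -0.00315 + 0.00046j ; Y_{6,4}(Ω₂) = -0.39215 + 0.18326j ; Δ = 0.00115 - 0.00076j
  [+5]  conj(Y_{6,5})(Ω₁) = -0.00022 - 0.00015j ; Y_{6,5}(Ω₂) = -0.26326 - 0.06413j ; Δ = 0.00005 + 0.00005j
  [+6]  conj(Y_{6,6})(Ω₁) = -0.00000 - 0.00001j ; Y_{6,6}(Ω₂) = -0.05514 - 0.07168j ; Δ = -0.00000 + 0.00000j
Σ over m = -0.00673 + 0.00000j; ×(4π/13) → -0.00651 + 0.00000j. Real part: -0.006508

-0.006508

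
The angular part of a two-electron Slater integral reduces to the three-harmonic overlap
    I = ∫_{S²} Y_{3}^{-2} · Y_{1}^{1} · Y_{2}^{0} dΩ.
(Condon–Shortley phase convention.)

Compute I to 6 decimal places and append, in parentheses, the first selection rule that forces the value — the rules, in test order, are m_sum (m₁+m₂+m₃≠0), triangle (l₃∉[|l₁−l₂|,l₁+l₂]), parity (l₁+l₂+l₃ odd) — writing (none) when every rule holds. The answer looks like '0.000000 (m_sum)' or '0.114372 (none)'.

-2 + 1 + 0 = -1 ≠ 0: azimuthal integral kills it; I = 0

0.000000 (m_sum)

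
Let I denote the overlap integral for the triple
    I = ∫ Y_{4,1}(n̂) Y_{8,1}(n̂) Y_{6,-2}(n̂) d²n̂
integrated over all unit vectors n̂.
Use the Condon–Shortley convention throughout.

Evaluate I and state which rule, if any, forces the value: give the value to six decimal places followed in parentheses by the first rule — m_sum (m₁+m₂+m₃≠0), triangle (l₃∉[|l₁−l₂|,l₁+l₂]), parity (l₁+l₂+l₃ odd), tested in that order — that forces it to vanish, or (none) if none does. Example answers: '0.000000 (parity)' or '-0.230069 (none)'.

m-sum 0 ✓  L=18 even ✓  4≤6≤12 ✓
Π(2lᵢ+1) = 9×17×13 = 1989
triangle coeff Δ(4,8,6) = 1/23279256
Σ_t [2,4]: t=2:+1/1658880 t=3:−1/518400 t=4:+1/1658880 = -1/1382400
(3j)²=504/46189 [(4 8 6; 0 0 0)], sign=-1
Σ_t [1,3]: t=1:−1/19353600 t=2:+1/1451520 t=3:−1/1244160 = -29/174182400
(3j)²=841/554268 [(4 8 6; 1 1 -2)], sign=-1
⇒ 4πI² = 317898/9653501
I = (+1)√(317898/9653501/(4π)) = 0.05119135
No selection rule forces the value: the integral is nonzero (none).

0.051191 (none)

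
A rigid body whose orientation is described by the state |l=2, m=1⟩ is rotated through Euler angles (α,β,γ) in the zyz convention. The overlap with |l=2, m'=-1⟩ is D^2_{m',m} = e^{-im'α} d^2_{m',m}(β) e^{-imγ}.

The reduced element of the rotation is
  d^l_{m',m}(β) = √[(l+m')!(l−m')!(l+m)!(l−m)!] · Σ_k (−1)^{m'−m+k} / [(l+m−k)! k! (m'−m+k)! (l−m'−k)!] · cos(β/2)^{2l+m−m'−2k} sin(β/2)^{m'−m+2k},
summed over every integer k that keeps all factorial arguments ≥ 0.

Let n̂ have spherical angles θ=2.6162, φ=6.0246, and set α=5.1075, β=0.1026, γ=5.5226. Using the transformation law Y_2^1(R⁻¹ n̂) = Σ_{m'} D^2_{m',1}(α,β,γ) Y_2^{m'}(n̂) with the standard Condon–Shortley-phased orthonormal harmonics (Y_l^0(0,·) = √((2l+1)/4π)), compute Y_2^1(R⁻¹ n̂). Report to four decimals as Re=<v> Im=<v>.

Need the full column D^2_{m',1} for m'=−2..2 at α=5.1075, β=0.1026, γ=5.5226.
cos(β/2)=0.998684, sin(β/2)=0.051278
d^2_{-2,1}: single k=3 term ⇒ +0.000269;  D = -0.000005-0.000269i
d^2_{-1,1}: k∈[2..3] ⇒ +0.007867 -0.000007 = +0.007860;  D = +0.007193-0.003170i
d^2_{0,1}: k∈[1..2] ⇒ +0.125109 -0.000330 = +0.124779;  D = +0.090394+0.086016i
d^2_{1,1}: k∈[0..1] ⇒ +0.994748 -0.007867 = +0.986881;  D = -0.352704+0.921702i
d^2_{2,1}: single k=0 term ⇒ -0.102151;  D = +0.102106-0.003027i
Y_2^{m'}(θ=2.6162,φ=6.0246) and Σ D·Y over m':
  (-0.0000-0.0003i)·(+0.0845+0.0480i)  (+0.0072-0.0032i)·(-0.3241-0.0857i)  (+0.0904+0.0860i)·(+0.3928+0.0000i)  (-0.3527+0.9217i)·(+0.3241-0.0857i)  (+0.1021-0.0030i)·(+0.0845-0.0480i)
Y_2^1(R⁻¹ n̂) = +0.006099+0.357939i

Re=0.0061 Im=0.3579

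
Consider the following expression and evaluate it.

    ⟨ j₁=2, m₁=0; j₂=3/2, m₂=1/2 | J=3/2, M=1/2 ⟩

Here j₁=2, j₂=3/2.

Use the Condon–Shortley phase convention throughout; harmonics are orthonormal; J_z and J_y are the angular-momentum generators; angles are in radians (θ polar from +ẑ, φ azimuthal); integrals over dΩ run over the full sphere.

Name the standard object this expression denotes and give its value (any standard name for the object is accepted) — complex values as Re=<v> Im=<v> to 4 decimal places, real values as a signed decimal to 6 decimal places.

This is a Clebsch–Gordan (vector-coupling) coefficient.
j₁+j₂−J=2  J+j₁−j₂=2  J−j₁+j₂=1  j₁+j₂+J+1=6
(j₁±m₁, j₂±m₂, J±M) = (2,2,2,1,2,1)
P² = 16/45
sum k=1..2:
  [1] −1/1 = -1
  [2] +1/4 = 1/4
S = -3/4
C² = P²·S² = 1/5 ; C = -0.447214

Clebsch–Gordan coefficient, −√(1/5) ≈ -0.447214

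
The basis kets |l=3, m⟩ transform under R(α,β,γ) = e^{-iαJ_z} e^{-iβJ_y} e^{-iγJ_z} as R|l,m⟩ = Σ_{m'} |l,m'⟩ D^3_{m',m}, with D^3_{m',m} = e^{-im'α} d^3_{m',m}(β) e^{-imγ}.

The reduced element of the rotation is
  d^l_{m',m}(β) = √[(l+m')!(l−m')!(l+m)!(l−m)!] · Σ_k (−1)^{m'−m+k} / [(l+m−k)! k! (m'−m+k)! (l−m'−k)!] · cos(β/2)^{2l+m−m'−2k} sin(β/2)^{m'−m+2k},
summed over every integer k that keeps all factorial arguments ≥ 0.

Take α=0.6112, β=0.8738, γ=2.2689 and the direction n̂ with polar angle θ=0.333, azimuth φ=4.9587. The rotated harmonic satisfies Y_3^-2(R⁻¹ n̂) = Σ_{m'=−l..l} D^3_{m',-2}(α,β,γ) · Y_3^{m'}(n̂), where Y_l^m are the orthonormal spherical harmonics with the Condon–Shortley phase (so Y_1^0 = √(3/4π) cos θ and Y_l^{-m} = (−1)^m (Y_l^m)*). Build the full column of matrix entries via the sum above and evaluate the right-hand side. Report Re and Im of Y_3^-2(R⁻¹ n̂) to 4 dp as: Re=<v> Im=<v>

Re=-0.3043 Im=-0.2394

Need the full column D^3_{m',-2} for m'=−3..3 at α=0.6112, β=0.8738, γ=2.2689.
cos(β/2)=0.906068, sin(β/2)=0.423133
d^3_{-3,-2}: single k=1 term ⇒ +0.632930;  D = +0.630469+0.055761i
d^3_{-2,-2}: k∈[0..1] ⇒ +0.553304 -0.603345 = -0.050041;  D = -0.043352+0.024994i
d^3_{-1,-2}: k∈[0..1] ⇒ -0.817109 +0.356403 = -0.460705;  D = -0.194819+0.417487i
d^3_{0,-2}: k∈[0..1] ⇒ +0.660931 -0.144141 = +0.516790;  D = -0.089768-0.508934i
d^3_{1,-2}: k∈[0..1] ⇒ -0.356403 +0.038864 = -0.317540;  D = +0.224622+0.224447i
d^3_{2,-2}: k∈[0..1] ⇒ +0.131582 -0.005739 = +0.125843;  D = -0.123947-0.021762i
d^3_{3,-2}: single k=0 term ⇒ -0.030104;  D = +0.027270-0.012751i
Y_3^{m'}(θ=0.333,φ=4.9587) and Σ D·Y over m':
  (+0.6305+0.0558i)·(-0.0098-0.0108i)  (-0.0434+0.0250i)·(-0.0909+0.0488i)  (-0.1948+0.4175i)·(+0.0893+0.3551i)  (-0.0898-0.5089i)·(+0.5169+0.0000i)  (+0.2246+0.2244i)·(-0.0893+0.3551i)  (-0.1239-0.0218i)·(-0.0909-0.0488i)  (+0.0273-0.0128i)·(+0.0098-0.0108i)
Y_3^-2(R⁻¹ n̂) = -0.304309-0.239388i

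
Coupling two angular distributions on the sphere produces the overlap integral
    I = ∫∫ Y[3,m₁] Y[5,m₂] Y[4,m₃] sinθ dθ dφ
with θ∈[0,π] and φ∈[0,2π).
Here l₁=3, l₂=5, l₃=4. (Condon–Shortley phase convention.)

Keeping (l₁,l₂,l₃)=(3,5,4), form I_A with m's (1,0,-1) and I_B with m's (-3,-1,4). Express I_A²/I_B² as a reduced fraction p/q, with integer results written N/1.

Shared (l₁,l₂,l₃)=(3,5,4): N and (l;000)² cancel in I_A²/I_B².
A: Δ = 4!·2!·6!/13! = 1/180180; Racah Σ t=0..2: t=0:+1/5760 t=1:−1/288 t=2:+1/288 = 1/5760; ⇒ 3j(3 5 4; 1 0 -1)² = 1/12012, sgn -1
B: Δ = 4!·2!·6!/13! = 1/180180; Racah Σ t=4..4: t=4:+1/34560 = 1/34560; ⇒ 3j(3 5 4; -3 -1 4)² = 1/429, sgn +1
I_A²/I_B² = (1/12012)/(1/429) = 1/28

1/28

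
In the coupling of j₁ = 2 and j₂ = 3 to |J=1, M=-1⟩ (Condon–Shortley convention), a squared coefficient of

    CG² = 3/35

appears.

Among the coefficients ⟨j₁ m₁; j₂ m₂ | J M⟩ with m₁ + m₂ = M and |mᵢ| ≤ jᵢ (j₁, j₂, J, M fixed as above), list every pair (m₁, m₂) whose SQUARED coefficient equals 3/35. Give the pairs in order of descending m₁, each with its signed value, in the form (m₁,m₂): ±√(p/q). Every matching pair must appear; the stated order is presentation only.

Admissible pairs with m₁+m₂ = M = -1: (-2,1), (-1,0), (0,-1), (1,-2), (2,-3)
  (m₁,m₂)=(2,-3): CG² = 3/7, CG = +√(3/7)
  (m₁,m₂)=(1,-2): CG² = 2/7, CG = −√(2/7)
  (m₁,m₂)=(0,-1): CG² = 6/35, CG = +√(6/35)
  (m₁,m₂)=(-1,0): CG² = 3/35, CG = −√(3/35)   ← matches the target
  (m₁,m₂)=(-2,1): CG² = 1/35, CG = +√(1/35)
Pairs with CG² = 3/35: (-1,0): −√(3/35)

(-1,0): −√(3/35)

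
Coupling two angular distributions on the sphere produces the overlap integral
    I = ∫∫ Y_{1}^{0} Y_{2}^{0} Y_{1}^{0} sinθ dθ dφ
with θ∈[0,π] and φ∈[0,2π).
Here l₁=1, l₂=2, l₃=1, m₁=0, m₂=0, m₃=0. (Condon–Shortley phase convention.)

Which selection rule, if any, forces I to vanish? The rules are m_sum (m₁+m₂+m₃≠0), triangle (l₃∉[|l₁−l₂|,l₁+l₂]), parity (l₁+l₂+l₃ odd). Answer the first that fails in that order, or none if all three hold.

none

Σmᵢ = 0  ✓
l₃∈[|l₁−l₂|,l₁+l₂]=[1,3], have l₃=1  ✓
Σlᵢ = 4 ⇒ even  ✓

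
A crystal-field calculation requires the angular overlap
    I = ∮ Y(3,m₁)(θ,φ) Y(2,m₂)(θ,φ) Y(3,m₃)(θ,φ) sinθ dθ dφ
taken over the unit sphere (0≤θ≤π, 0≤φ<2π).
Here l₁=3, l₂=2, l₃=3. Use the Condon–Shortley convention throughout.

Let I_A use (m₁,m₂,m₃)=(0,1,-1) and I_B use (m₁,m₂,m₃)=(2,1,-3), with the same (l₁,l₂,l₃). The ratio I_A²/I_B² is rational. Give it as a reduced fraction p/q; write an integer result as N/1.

2/25

Shared (l₁,l₂,l₃)=(3,2,3): N and (l;000)² cancel in I_A²/I_B².
A: Δ = 2!·4!·2!/9! = 1/3780; Racah Σ t=1..2: t=1:−1/8 t=2:+1/12 = -1/24; ⇒ 3j(3 2 3; 0 1 -1)² = 1/210, sgn -1
B: Δ = 2!·4!·2!/9! = 1/3780; Racah Σ t=1..1: t=1:−1/48 = -1/48; ⇒ 3j(3 2 3; 2 1 -3)² = 5/84, sgn -1
I_A²/I_B² = (1/210)/(5/84) = 2/25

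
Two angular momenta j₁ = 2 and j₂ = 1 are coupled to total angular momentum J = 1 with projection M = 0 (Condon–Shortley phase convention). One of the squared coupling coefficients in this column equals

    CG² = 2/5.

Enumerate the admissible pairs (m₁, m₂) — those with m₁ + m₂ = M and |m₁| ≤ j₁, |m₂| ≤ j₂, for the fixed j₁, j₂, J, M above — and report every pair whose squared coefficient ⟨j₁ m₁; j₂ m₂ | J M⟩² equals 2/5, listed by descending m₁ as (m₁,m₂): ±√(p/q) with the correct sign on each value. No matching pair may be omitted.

(0,0): −√(2/5)

Admissible pairs with m₁+m₂ = M = 0: (-1,1), (0,0), (1,-1)
  (m₁,m₂)=(1,-1): CG² = 3/10, CG = +√(3/10)
  (m₁,m₂)=(0,0): CG² = 2/5, CG = −√(2/5)   ← matches the target
  (m₁,m₂)=(-1,1): CG² = 3/10, CG = +√(3/10)
Pairs with CG² = 2/5: (0,0): −√(2/5)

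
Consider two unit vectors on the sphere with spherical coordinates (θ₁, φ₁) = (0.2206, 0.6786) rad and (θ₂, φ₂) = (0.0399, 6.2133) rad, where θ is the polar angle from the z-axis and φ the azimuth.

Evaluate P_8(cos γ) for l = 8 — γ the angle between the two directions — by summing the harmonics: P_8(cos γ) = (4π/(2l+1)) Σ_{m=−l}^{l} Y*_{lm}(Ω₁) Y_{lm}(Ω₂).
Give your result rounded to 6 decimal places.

0.431823

Addition theorem: P_8(cos γ) = (4π/17) Σ_m Y*_{lm}(Ω₁) Y_{lm}(Ω₂), m = −8…8:
  m=-8: (0.000002, -0.000002) × (0.000000, 0.000000) = (0.000000, -0.000000)  (running Σ = (0.000000, -0.000000))
  m=-7: (0.000002, -0.000048) × (0.000000, 0.000000) = (0.000000, -0.000000)  (running Σ = (0.000000, -0.000000))
  m=-6: (-0.000328, -0.000440) × (0.000000, 0.000000) = (-0.000000, -0.000000)  (running Σ = (-0.000000, -0.000000))
  m=-5: (-0.004349, -0.001117) × (0.000001, 0.000000) = (-0.000000, -0.000000)  (running Σ = (-0.000000, -0.000000))
  m=-4: (-0.024824, 0.011301) × (0.000033, 0.000009) = (-0.000001, 0.000000)  (running Σ = (-0.000001, 0.000000))
  m=-3: (-0.054456, 0.108543) × (0.000862, 0.000184) = (-0.000067, 0.000084)  (running Σ = (-0.000068, 0.000084))
  m=-2: (0.079266, 0.365440) × (0.016121, 0.002268) = (0.000449, 0.006071)  (running Σ = (0.000381, 0.006155))
  m=-1: (0.528806, 0.426402) × (0.193637, 0.013554) = (0.096617, 0.089735)  (running Σ = (0.096998, 0.095890))
  m=0: (0.345290, -0.000000) × (1.130012, 0.000000) = (0.390182, 0.000000)  (running Σ = (0.487180, 0.095890))
  m=1: (-0.528806, 0.426402) × (-0.193637, 0.013554) = (0.096617, -0.089735)  (running Σ = (0.583797, 0.006155))
  m=2: (0.079266, -0.365440) × (0.016121, -0.002268) = (0.000449, -0.006071)  (running Σ = (0.584246, 0.000084))
  m=3: (0.054456, 0.108543) × (-0.000862, 0.000184) = (-0.000067, -0.000084)  (running Σ = (0.584179, 0.000000))
  m=4: (-0.024824, -0.011301) × (0.000033, -0.000009) = (-0.000001, -0.000000)  (running Σ = (0.584178, -0.000000))
  m=5: (0.004349, -0.001117) × (-0.000001, 0.000000) = (-0.000000, 0.000000)  (running Σ = (0.584178, -0.000000))
  m=6: (-0.000328, 0.000440) × (0.000000, -0.000000) = (-0.000000, 0.000000)  (running Σ = (0.584178, -0.000000))
  m=7: (-0.000002, -0.000048) × (-0.000000, 0.000000) = (0.000000, 0.000000)  (running Σ = (0.584178, 0.000000))
  m=8: (0.000002, 0.000002) × (0.000000, -0.000000) = (0.000000, 0.000000)  (running Σ = (0.584178, 0.000000))
Σ over m = (0.584178, 0.000000); ×(4π/17) → (0.431823, 0.000000). Real part: 0.431823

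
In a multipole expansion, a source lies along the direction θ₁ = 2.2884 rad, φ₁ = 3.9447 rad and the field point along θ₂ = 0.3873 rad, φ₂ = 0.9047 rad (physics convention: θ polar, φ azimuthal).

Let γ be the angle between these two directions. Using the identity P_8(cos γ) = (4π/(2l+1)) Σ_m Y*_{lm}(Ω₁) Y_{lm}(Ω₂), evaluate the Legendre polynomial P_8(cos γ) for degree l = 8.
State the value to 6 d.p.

Addition theorem: P_8(cos γ) = (4π/17) Σ_m Y*_{lm}(Ω₁) Y_{lm}(Ω₂), m = −8…8:
  [-8]  conj(Y_{8,-8})(Ω₁) = +0.052957+0.007553i ; Y_{8,-8}(Ω₂) = +0.000123-0.000174i ; Δ = +0.000008-0.000008i
  [-7]  conj(Y_{8,-7})(Ω₁) = +0.147377-0.114719i ; Y_{8,-7}(Ω₂) = +0.002090-0.000104i ; Δ = +0.000296-0.000255i
  [-6]  conj(Y_{8,-6})(Ω₁) = +0.040047-0.375475i ; Y_{8,-6}(Ω₂) = +0.008504+0.009778i ; Δ = +0.004012-0.002801i
  [-5]  conj(Y_{8,-5})(Ω₁) = -0.290374-0.346955i ; Y_{8,-5}(Ω₂) = -0.010714+0.056043i ; Δ = +0.022555-0.012556i
  [-4]  conj(Y_{8,-4})(Ω₁) = -0.207746-0.014741i ; Y_{8,-4}(Ω₂) = -0.161964+0.083746i ; Δ = +0.034882-0.015010i
  [-3]  conj(Y_{8,-3})(Ω₁) = +0.173604-0.156072i ; Y_{8,-3}(Ω₂) = -0.371779-0.169379i ; Δ = -0.090978+0.028620i
  [-2]  conj(Y_{8,-2})(Ω₁) = +0.012361-0.348844i ; Y_{8,-2}(Ω₂) = -0.133740-0.549833i ; Δ = -0.193459+0.039858i
  [-1]  conj(Y_{8,-1})(Ω₁) = +0.056263+0.058292i ; Y_{8,-1}(Ω₂) = +0.164697-0.209560i ; Δ = +0.021482-0.002190i
  [+0]  conj(Y_{8,0})(Ω₁) = +0.360848-0.000000i ; Y_{8,0}(Ω₂) = -0.403936+0.000000i ; Δ = -0.145759+0.000000i
  [+1]  conj(Y_{8,1})(Ω₁) = -0.056263+0.058292i ; Y_{8,1}(Ω₂) = -0.164697-0.209560i ; Δ = +0.021482+0.002190i
  [+2]  conj(Y_{8,2})(Ω₁) = +0.012361+0.348844i ; Y_{8,2}(Ω₂) = -0.133740+0.549833i ; Δ = -0.193459-0.039858i
  [+3]  conj(Y_{8,3})(Ω₁) = -0.173604-0.156072i ; Y_{8,3}(Ω₂) = +0.371779-0.169379i ; Δ = -0.090978-0.028620i
  [+4]  conj(Y_{8,4})(Ω₁) = -0.207746+0.014741i ; Y_{8,4}(Ω₂) = -0.161964-0.083746i ; Δ = +0.034882+0.015010i
  [+5]  conj(Y_{8,5})(Ω₁) = +0.290374-0.346955i ; Y_{8,5}(Ω₂) = +0.010714+0.056043i ; Δ = +0.022555+0.012556i
  [+6]  conj(Y_{8,6})(Ω₁) = +0.040047+0.375475i ; Y_{8,6}(Ω₂) = +0.008504-0.009778i ; Δ = +0.004012+0.002801i
  [+7]  conj(Y_{8,7})(Ω₁) = -0.147377-0.114719i ; Y_{8,7}(Ω₂) = -0.002090-0.000104i ; Δ = +0.000296+0.000255i
  [+8]  conj(Y_{8,8})(Ω₁) = +0.052957-0.007553i ; Y_{8,8}(Ω₂) = +0.000123+0.000174i ; Δ = +0.000008+0.000008i
Accumulated sum -0.548163+0.000000i; after 4π/(2l+1) scaling, -0.405201+0.000000i ⇒ P_8 = -0.405201

-0.405201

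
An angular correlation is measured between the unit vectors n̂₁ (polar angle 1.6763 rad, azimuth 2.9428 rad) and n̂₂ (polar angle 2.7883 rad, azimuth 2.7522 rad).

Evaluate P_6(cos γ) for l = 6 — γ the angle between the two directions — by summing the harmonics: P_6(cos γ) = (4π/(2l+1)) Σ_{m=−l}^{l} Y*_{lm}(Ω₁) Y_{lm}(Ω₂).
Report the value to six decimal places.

0.323099

Summing Y*_{l m}(θ₁,φ₁)·Y_{l m}(θ₂,φ₂) over m ∈ [−6, 6]; prefactor 4π/(2·6+1) = 0.966644:
  m=-6: (+0.172440-0.434201i) × (-0.000574+0.000597i) = +0.000160+0.000352i  (running Σ = +0.000160+0.000352i)
  m=-5: (+0.093467-0.143652i) × (-0.002860+0.007240i) = +0.000773+0.001088i  (running Σ = +0.000933+0.001440i)
  m=-4: (-0.214494+0.218728i) × (+0.000587+0.044391i) = -0.009835-0.009393i  (running Σ = -0.008902-0.007953i)
  m=-3: (-0.160633+0.109043i) × (+0.066286+0.155644i) = -0.027620-0.017773i  (running Σ = -0.036522-0.025727i)
  m=-2: (+0.238888-0.100321i) × (+0.297679+0.293768i) = +0.100583+0.040314i  (running Σ = +0.064061+0.014587i)
  m=-1: (+0.197568-0.039801i) × (+0.515112+0.211374i) = +0.110182+0.021259i  (running Σ = +0.174243+0.035846i)
  m=0: (-0.246267-0.000000i) × (+0.057816+0.000000i) = -0.014238-0.000000i  (running Σ = +0.160005+0.035846i)
  m=1: (-0.197568-0.039801i) × (-0.515112+0.211374i) = +0.110182-0.021259i  (running Σ = +0.270188+0.014587i)
  m=2: (+0.238888+0.100321i) × (+0.297679-0.293768i) = +0.100583-0.040314i  (running Σ = +0.370770-0.025727i)
  m=3: (+0.160633+0.109043i) × (-0.066286+0.155644i) = -0.027620+0.017773i  (running Σ = +0.343151-0.007953i)
  m=4: (-0.214494-0.218728i) × (+0.000587-0.044391i) = -0.009835+0.009393i  (running Σ = +0.333315+0.001440i)
  m=5: (-0.093467-0.143652i) × (+0.002860+0.007240i) = +0.000773-0.001088i  (running Σ = +0.334088+0.000352i)
  m=6: (+0.172440+0.434201i) × (-0.000574-0.000597i) = +0.000160-0.000352i  (running Σ = +0.334249-0.000000i)
Total Σ_m = +0.334249-0.000000i. Multiply by 0.966644: +0.323099-0.000000i. P_6(cos γ) = 0.323099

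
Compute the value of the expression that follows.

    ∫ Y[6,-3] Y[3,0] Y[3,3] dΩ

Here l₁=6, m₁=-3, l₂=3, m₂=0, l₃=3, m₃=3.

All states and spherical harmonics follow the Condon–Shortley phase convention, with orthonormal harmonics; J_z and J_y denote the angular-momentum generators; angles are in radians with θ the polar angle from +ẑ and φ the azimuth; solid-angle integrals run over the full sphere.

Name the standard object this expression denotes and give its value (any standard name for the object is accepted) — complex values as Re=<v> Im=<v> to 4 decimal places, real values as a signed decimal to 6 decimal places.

This is a Gaunt coefficient — the integral of a triple product of spherical harmonics over the sphere.
Rules hold: Σm=0, L=12 even, 3≤3≤9.
N = 13·7·7 = 637
Δ = 6!·6!·0!/13! = 1/12012
Racah Σ t=3..3: t=3:−1/1296 = -1/1296
⇒ 3j(6 3 3; 0 0 0)² = 100/3003, sgn +1
Racah Σ t=3..3: t=3:−1/25920 = -1/25920
⇒ 3j(6 3 3; -3 0 3)² = 1/143, sgn -1
4πI² = N·(3j₀)²·(3jₘ)² = 700/4719
I = -1·√(0.148337/4π) = -0.10864734

Gaunt coefficient, -0.108647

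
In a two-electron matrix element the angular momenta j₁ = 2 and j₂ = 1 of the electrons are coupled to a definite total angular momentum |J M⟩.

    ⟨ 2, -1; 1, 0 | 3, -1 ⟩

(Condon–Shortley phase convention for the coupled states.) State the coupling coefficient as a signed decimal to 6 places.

+0.730297

√[7·0!4!2!/7! · 1!3!1!1!2!4!] = √(96/5)
  +(−1)^0/∏(0,0,3,1,1,1)! = 1/6  (running 1/6)
⟨..|..⟩ = √(96/5)·(1/6) = +0.730297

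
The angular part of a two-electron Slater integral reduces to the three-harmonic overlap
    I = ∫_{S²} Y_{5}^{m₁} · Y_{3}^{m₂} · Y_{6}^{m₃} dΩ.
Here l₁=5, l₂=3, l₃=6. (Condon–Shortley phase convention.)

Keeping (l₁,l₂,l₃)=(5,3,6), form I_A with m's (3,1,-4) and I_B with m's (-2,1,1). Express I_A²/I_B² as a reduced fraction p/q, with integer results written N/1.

Same 5,3,6: normalisation and zero-m 3j drop out of the ratio.
A: Δ: 2! 8! 4! / 15! → 1/675675; sum: t=0:+1/69120 t=1:−1/30240 t=2:+1/322560 = -1/64512; 3j²(5 3 6; 3 1 -4) = Δ·Π!·Σ² = 10/1001  (sign -1)
B: Δ: 2! 8! 4! / 15! → 1/675675; sum: t=0:+1/241920 t=1:−1/8640 t=2:+1/5760 = 1/16128; 3j²(5 3 6; -2 1 1) = Δ·Π!·Σ² = 5/1001  (sign -1)
I_A²/I_B² = (10/1001)/(5/1001) = 2/1

2/1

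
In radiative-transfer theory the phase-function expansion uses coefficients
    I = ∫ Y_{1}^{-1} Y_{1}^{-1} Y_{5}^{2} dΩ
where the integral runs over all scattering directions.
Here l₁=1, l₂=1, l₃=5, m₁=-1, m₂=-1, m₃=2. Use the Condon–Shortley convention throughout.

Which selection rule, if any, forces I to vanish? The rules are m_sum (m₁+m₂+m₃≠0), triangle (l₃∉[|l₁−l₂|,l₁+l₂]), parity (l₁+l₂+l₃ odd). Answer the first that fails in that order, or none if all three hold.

Σmᵢ = 0  ✓
l₃∈[|l₁−l₂|,l₁+l₂]=[0,2] required, l₃=5 fails  ✗
Σlᵢ = 7 ⇒ odd

triangle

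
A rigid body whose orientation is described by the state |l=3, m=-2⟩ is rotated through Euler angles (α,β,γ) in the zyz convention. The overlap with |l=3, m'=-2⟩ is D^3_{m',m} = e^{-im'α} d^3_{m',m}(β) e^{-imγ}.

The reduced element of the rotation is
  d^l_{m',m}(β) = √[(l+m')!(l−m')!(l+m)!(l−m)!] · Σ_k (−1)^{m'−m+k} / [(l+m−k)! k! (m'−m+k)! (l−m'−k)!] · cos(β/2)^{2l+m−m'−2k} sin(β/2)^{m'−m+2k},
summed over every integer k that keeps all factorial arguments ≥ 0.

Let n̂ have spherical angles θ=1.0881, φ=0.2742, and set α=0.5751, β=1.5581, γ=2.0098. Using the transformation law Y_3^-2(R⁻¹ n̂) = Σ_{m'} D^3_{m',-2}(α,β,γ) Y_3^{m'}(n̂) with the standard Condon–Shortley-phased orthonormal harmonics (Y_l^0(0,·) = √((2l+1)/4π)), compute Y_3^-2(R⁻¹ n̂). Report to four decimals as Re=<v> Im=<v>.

Need the full column D^3_{m',-2} for m'=−3..3 at α=0.5751, β=1.5581, γ=2.0098.
cos(β/2)=0.711581, sin(β/2)=0.702604
d^3_{-3,-2}: single k=1 term ⇒ +0.313985;  D = +0.269584-0.160969i
d^3_{-2,-2}: k∈[0..1] ⇒ +0.129822 -0.632833 = -0.503011;  D = -0.222143+0.451301i
d^3_{-1,-2}: k∈[0..1] ⇒ -0.405353 +0.790378 = +0.385025;  D = -0.045209-0.382362i
d^3_{0,-2}: k∈[0..1] ⇒ +0.693234 -0.675852 = +0.017382;  D = -0.011102-0.013375i
d^3_{1,-2}: k∈[0..1] ⇒ -0.790378 +0.385280 = -0.405098;  D = +0.386655+0.120839i
d^3_{2,-2}: k∈[0..1] ⇒ +0.616966 -0.120299 = +0.496666;  D = -0.478381+0.133526i
d^3_{3,-2}: single k=0 term ⇒ -0.298437;  D = +0.197570-0.223676i
Y_3^{m'}(θ=1.0881,φ=0.2742) and Σ D·Y over m':
  (+0.2696-0.1610i)·(+0.1972-0.2125i)  (-0.2221+0.4513i)·(+0.3176-0.1940i)  (-0.0452-0.3824i)·(+0.0213-0.0060i)  (-0.0111-0.0134i)·(-0.3331+0.0000i)  (+0.3867+0.1208i)·(-0.0213-0.0060i)  (-0.4784+0.1335i)·(+0.3176+0.1940i)  (+0.1976-0.2237i)·(-0.1972-0.2125i)
Y_3^-2(R⁻¹ n̂) = -0.235422+0.040818i

Re=-0.2354 Im=0.0408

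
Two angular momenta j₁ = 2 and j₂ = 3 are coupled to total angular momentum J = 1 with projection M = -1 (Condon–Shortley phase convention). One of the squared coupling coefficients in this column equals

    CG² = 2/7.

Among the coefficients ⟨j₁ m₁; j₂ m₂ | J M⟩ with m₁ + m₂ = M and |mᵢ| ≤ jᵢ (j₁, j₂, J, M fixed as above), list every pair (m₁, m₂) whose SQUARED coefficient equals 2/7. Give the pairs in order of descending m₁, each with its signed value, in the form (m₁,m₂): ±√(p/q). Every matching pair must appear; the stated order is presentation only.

Admissible pairs with m₁+m₂ = M = -1: (-2,1), (-1,0), (0,-1), (1,-2), (2,-3)
  (m₁,m₂)=(2,-3): CG² = 3/7, CG = +√(3/7)
  (m₁,m₂)=(1,-2): CG² = 2/7, CG = −√(2/7)   ← matches the target
  (m₁,m₂)=(0,-1): CG² = 6/35, CG = +√(6/35)
  (m₁,m₂)=(-1,0): CG² = 3/35, CG = −√(3/35)
  (m₁,m₂)=(-2,1): CG² = 1/35, CG = +√(1/35)
Pairs with CG² = 2/7: (1,-2): −√(2/7)

(1,-2): −√(2/7)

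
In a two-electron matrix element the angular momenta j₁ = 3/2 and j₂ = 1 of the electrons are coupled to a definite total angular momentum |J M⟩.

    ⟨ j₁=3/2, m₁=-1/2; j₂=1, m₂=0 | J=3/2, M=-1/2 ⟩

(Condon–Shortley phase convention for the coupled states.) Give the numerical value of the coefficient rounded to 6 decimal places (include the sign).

−√(1/15) ≈ -0.258199

√[4·1!2!1!/5! · 1!2!1!1!1!2!] = √(4/15)
  +(−1)^0/∏(0,1,2,1,0,0)! = 1/2  (running 1/2)
  +(−1)^1/∏(1,0,1,0,1,1)! = -1  (running -1/2)
⟨..|..⟩ = √(4/15)·(-1/2) = -0.258199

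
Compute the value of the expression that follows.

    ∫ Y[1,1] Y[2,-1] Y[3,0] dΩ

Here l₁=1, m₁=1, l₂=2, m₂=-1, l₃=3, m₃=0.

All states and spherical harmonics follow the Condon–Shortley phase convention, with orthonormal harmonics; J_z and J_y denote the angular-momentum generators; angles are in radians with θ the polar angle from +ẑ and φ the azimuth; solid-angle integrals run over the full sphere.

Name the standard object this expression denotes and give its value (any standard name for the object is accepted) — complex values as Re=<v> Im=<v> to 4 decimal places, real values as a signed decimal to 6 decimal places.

This is a Gaunt coefficient — the integral of a triple product of spherical harmonics over the sphere.
Rules hold: Σm=0, L=6 even, 1≤3≤3.
N = 3·5·7 = 105
Δ = 0!·2!·4!/7! = 1/105
Racah Σ t=0..0: t=0:+1/4 = 1/4
⇒ 3j(1 2 3; 0 0 0)² = 3/35, sgn -1
Racah Σ t=0..0: t=0:+1/12 = 1/12
⇒ 3j(1 2 3; 1 -1 0)² = 1/35, sgn -1
4πI² = N·(3j₀)²·(3jₘ)² = 9/35
I = +1·√(0.257143/4π) = 0.14304817

Gaunt coefficient, +0.143048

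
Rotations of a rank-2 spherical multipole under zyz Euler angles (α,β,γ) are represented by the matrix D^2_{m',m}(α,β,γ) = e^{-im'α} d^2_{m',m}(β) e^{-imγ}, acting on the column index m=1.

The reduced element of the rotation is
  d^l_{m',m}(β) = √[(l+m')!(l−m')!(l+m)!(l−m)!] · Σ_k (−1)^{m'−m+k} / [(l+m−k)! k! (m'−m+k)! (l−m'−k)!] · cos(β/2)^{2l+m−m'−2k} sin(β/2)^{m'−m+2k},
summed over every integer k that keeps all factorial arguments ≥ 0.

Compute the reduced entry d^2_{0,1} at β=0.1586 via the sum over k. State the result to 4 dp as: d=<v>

d^2_{0,1}(β=0.1586) via the finite sum:
With c≡cos(β/2)=0.996857 and s≡sin(β/2)=0.079217, N=[2·2·6·1]^{1/2}=4.898979
Admissible k: 1..2 (factorial args all ≥0)
  k=1: (−1)^0·4.8990/(2)·0.9969^3·0.0792^1 = +0.192217
  k=2: (−1)^1·4.8990/(2)·0.9969^1·0.0792^3 = -0.001214
d^2_{0,1}(0.1586) = +0.192217 -0.001214 = +0.191004

d=0.1910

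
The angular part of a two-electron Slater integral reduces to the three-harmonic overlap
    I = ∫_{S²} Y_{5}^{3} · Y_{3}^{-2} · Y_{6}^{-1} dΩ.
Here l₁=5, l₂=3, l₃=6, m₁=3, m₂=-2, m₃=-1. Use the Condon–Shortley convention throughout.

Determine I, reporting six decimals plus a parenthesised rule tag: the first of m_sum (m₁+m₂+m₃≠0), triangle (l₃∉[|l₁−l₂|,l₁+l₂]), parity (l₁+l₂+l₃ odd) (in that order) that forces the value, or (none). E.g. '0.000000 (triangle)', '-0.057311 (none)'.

Rules hold: Σm=0, L=14 even, 2≤6≤8.
N = 11·7·13 = 1001
Δ = 2!·8!·4!/15! = 1/675675
Racah Σ t=0..2: t=0:+1/8640 t=1:−1/2304 t=2:+1/8640 = -7/34560
⇒ 3j(5 3 6; 0 0 0)² = 7/429, sgn -1
Racah Σ t=0..1: t=0:+1/17280 t=1:−1/120960 = 1/20160
⇒ 3j(5 3 6; 3 -2 -1)² = 64/3003, sgn -1
4πI² = N·(3j₀)²·(3jₘ)² = 448/1287
I = +1·√(0.348096/4π) = 0.16643505
No selection rule forces the value: the integral is nonzero (none).

0.166435 (none)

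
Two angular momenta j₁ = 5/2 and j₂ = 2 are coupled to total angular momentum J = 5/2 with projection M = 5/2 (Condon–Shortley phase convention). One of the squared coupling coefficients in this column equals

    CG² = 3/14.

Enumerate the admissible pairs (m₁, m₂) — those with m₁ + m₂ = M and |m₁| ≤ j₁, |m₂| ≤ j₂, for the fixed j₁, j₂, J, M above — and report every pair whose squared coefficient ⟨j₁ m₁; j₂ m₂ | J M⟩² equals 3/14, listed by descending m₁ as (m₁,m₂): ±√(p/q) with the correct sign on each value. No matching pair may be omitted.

Admissible pairs with m₁+m₂ = M = 5/2: (1/2,2), (3/2,1), (5/2,0)
  (m₁,m₂)=(5/2,0): CG² = 5/14, CG = +√(5/14)
  (m₁,m₂)=(3/2,1): CG² = 3/7, CG = −√(3/7)
  (m₁,m₂)=(1/2,2): CG² = 3/14, CG = +√(3/14)   ← matches the target
Pairs with CG² = 3/14: (1/2,2): +√(3/14)

(1/2,2): +√(3/14)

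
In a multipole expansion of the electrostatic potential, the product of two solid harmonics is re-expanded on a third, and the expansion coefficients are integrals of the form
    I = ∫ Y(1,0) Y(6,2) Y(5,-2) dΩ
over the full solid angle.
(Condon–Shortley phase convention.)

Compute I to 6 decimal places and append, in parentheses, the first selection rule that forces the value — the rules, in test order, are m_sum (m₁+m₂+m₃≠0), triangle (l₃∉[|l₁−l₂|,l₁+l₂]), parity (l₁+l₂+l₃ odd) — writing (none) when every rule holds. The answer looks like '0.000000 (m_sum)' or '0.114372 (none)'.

0.231133 (none)

Rules hold: Σm=0, L=12 even, 5≤5≤7.
N = 3·13·11 = 429
Δ = 2!·0!·10!/13! = 1/858
Racah Σ t=1..1: t=1:−1/14400 = -1/14400
⇒ 3j(1 6 5; 0 0 0)² = 6/143, sgn +1
Racah Σ t=1..1: t=1:−1/30240 = -1/30240
⇒ 3j(1 6 5; 0 2 -2)² = 16/429, sgn +1
4πI² = N·(3j₀)²·(3jₘ)² = 96/143
I = +1·√(0.671329/4π) = 0.23113338
No selection rule forces the value: the integral is nonzero (none).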